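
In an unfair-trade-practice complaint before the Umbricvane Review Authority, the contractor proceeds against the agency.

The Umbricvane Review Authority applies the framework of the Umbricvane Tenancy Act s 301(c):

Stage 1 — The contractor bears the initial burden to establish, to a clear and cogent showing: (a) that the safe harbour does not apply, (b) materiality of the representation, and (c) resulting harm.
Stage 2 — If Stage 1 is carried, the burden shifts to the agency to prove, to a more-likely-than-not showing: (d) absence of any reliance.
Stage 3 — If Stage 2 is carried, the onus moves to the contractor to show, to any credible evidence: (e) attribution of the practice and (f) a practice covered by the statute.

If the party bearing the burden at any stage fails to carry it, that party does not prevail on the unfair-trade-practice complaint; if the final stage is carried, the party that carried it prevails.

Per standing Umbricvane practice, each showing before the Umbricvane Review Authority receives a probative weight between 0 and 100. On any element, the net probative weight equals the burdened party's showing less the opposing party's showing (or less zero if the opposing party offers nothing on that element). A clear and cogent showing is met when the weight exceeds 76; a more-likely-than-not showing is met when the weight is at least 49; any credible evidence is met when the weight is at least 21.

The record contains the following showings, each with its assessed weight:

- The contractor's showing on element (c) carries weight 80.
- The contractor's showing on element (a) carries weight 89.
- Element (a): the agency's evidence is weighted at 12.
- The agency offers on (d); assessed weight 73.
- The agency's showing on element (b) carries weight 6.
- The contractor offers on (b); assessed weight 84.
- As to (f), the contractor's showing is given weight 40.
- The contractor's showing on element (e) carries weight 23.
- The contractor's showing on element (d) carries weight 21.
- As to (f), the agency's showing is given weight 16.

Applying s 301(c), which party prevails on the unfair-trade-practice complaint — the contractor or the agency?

Stage 1 — burden on contractor; standard: a clear and cogent showing (weight exceeds 76).
    (a): 89 − 12 = 77 > 76 [met]
    (b): 84 − 6 = 78 > 76 [met]
    (c): 80 > 76 [met]
  Stage 1 carried; the burden shifts to the agency.
Stage 2 — burden on agency; standard: a more-likely-than-not showing (weight is at least 49).
    (d): 73 − 21 = 52 ≥ 49 [met]
  The agency carries Stage 2; the contractor now bears the burden.
Stage 3 — burden on contractor; standard: any credible evidence (weight is at least 21).
    (e): 23 ≥ 21 [met]
    (f): 40 − 16 = 24 ≥ 21 [met]
  All elements met at the final stage.
With every stage satisfied, the contractor prevails.

contractor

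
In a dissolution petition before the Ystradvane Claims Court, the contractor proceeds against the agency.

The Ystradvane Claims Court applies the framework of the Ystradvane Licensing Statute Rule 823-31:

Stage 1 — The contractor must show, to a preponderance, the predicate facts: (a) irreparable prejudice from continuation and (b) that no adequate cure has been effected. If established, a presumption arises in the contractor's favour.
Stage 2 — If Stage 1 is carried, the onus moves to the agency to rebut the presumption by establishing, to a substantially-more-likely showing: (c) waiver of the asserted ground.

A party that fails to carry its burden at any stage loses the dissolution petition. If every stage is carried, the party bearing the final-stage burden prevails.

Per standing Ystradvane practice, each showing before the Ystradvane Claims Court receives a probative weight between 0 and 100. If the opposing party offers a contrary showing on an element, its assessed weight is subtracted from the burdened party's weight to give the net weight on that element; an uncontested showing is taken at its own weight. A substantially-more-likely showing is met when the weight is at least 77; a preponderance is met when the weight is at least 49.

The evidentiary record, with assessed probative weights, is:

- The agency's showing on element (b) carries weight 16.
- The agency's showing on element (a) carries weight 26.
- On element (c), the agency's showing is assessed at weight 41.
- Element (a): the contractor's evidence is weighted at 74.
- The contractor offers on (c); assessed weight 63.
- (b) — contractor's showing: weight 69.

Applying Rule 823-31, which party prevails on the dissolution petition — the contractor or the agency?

Stage 1 — burden on contractor; standard: a preponderance (weight is at least 49).
    (a): 74 − 26 = 48 < 49 [not met]
    (b): 69 − 16 = 53 ≥ 49 [met]
  Stage 1 not carried; the contractor fails its burden.
The agency prevails.

agency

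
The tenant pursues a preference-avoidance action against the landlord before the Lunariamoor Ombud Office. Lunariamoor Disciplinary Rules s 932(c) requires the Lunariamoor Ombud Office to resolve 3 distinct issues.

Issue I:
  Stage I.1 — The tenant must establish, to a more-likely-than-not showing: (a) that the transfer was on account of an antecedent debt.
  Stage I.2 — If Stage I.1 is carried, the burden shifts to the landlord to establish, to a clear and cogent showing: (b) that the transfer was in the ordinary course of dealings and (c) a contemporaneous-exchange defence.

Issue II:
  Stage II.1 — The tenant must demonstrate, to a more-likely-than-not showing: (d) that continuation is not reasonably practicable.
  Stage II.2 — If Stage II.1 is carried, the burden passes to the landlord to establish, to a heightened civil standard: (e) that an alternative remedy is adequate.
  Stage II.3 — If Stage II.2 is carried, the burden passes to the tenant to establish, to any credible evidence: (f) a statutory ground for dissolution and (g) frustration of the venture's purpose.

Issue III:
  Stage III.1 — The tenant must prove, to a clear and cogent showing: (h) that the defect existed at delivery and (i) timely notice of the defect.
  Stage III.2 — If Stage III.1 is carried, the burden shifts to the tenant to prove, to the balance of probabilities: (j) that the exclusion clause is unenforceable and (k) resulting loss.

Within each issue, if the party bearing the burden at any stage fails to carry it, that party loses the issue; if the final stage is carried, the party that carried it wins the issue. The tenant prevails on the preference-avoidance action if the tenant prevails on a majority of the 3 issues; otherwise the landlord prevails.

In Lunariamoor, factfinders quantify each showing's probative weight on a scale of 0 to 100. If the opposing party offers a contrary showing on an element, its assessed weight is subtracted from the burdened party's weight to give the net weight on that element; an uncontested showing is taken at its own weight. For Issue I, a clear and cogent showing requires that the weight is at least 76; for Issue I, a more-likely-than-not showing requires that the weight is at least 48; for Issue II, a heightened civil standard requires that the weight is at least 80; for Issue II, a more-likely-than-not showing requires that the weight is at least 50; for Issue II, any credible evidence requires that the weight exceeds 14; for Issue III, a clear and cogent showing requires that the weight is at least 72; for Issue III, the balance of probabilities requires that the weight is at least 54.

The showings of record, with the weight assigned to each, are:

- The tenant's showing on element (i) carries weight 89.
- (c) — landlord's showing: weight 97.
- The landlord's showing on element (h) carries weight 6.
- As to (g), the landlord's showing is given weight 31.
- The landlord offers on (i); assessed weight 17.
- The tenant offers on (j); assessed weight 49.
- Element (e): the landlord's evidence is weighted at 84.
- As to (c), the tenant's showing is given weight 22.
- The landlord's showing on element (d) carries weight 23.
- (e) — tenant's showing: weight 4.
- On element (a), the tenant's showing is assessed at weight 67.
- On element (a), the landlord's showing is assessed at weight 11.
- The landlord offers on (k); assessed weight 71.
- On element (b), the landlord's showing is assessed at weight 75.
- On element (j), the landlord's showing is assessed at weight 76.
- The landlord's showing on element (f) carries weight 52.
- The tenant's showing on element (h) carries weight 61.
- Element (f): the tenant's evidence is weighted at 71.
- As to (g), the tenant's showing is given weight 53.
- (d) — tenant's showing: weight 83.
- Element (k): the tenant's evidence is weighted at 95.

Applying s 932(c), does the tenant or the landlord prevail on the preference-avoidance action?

tenant

— Issue I —
At Stage I.1 the tenant must meet a more-likely-than-not showing (weight is at least 48): on (a) the weight is 67 less the opposing 11 gives net 56, ≥ 48, so (a) meets the standard.
  All elements met. The burden passes to the landlord.
At Stage I.2 the landlord must meet a clear and cogent showing (weight is at least 76): on (b) the weight is 75, < 76, so (b) does not meet the standard; on (c) the weight is 97 less the opposing 22 gives net 75, which does not reach 76, so (c) does not meet the standard.
  Not every element is met, so the landlord fails to carry Stage I.2.
The tenant prevails on this issue.
— Issue II —
Stage II.1 (tenant, a more-likely-than-not showing, weight is at least 50): (d) net 83−23=60 ≥ 50 — meets.
  The tenant carries Stage II.1; the landlord now bears the burden.
Stage II.2 (landlord, a heightened civil standard, weight is at least 80): (e) net 84−4=80 ≥ 80 — meets.
  Stage II.2 carried; the burden shifts to the tenant.
Stage II.3 (tenant, any credible evidence, weight exceeds 14): (f) net 71−52=19 > 14 — meets; (g) net 53−31=22 > 14 — meets.
  The tenant carries the last stage.
Every stage carried; the tenant prevails on this issue.
— Issue III —
Stage III.1 (tenant, a clear and cogent showing, weight is at least 72): (h) net 61−6=55 < 72 — fails; (i) net 89−17=72 ≥ 72 — meets.
  The tenant does not carry Stage III.1.
So the landlord prevails on this issue.
Per-issue: Issue I → tenant; Issue II → tenant; Issue III → landlord. The tenant must prevail on a majority of issues; overall, the tenant prevails.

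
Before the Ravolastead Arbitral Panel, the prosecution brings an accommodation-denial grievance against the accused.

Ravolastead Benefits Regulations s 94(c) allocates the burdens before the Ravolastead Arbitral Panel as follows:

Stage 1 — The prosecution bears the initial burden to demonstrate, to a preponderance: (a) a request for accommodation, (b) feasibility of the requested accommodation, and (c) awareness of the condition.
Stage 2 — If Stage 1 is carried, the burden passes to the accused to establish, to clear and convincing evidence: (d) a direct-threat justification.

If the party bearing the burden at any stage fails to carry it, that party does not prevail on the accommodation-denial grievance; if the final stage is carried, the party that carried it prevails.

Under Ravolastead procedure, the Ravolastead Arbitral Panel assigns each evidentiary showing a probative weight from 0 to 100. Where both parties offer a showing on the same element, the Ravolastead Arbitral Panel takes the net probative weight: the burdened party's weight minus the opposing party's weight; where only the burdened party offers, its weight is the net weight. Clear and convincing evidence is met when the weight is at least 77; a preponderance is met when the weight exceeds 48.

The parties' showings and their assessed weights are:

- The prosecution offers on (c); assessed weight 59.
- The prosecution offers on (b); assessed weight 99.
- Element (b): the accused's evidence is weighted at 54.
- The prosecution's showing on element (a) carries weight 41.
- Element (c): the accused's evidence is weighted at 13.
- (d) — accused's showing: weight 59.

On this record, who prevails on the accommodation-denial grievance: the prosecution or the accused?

At Stage 1 the prosecution must meet a preponderance (weight exceeds 48): on (a) the weight is 41, which does not exceed 48, so (a) does not meet the standard; on (b) the weight is 99 less the opposing 54 gives net 45, ≤ 48, so (b) does not meet the standard; on (c) the weight is 59 less the opposing 13 gives net 46, which does not exceed 48, so (c) does not meet the standard.
  Not every element is met, so the prosecution fails to carry Stage 1.
The accused prevails.

accused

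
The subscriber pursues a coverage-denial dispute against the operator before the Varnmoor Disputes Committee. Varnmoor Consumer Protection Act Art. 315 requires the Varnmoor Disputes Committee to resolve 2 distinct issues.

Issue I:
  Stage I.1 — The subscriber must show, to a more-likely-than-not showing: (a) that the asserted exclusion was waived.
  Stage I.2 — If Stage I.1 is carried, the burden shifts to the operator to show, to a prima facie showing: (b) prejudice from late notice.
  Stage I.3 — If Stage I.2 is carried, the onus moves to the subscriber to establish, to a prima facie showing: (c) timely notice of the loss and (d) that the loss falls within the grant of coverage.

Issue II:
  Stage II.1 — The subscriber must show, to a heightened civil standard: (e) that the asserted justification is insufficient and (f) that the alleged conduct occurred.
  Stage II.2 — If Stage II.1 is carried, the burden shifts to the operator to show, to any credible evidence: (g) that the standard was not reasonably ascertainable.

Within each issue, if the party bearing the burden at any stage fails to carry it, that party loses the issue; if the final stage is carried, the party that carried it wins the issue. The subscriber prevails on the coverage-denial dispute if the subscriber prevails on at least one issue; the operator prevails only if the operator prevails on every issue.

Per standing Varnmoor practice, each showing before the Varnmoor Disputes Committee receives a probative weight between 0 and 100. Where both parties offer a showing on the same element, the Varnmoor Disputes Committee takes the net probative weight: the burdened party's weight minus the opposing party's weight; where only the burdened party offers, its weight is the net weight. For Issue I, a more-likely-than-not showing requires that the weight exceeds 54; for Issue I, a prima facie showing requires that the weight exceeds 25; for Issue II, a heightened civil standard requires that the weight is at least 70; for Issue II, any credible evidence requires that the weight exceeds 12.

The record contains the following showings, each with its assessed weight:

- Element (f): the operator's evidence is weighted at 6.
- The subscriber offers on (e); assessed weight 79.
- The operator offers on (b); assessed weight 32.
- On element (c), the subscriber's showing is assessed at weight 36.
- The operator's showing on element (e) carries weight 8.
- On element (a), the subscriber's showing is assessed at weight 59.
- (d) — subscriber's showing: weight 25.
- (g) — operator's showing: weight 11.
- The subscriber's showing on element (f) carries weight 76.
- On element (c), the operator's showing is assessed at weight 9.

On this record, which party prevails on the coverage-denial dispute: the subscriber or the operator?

subscriber

— Issue I —
At Stage I.1 the subscriber must meet a more-likely-than-not showing (weight exceeds 54): on (a) the weight is 59, which does exceed 54, so (a) meets the standard.
  Stage I.1 carried; the burden shifts to the operator.
At Stage I.2 the operator must meet a prima facie showing (weight exceeds 25): on (b) the weight is 32, > 25, so (b) meets the standard.
  Stage I.2 carried; the burden shifts to the subscriber.
At Stage I.3 the subscriber must meet a prima facie showing (weight exceeds 25): on (c) the weight is 36 less the opposing 9 gives net 27, which does exceed 25, so (c) meets the standard; on (d) the weight is 25, ≤ 25, so (d) does not meet the standard.
  Stage I.3 not carried; the subscriber fails its burden.
So the operator prevails on this issue.
— Issue II —
At Stage II.1 the subscriber must meet a heightened civil standard (weight is at least 70): on (e) the weight is 79 less the opposing 8 gives net 71, which does reach 70, so (e) meets the standard; on (f) the weight is 76 less the opposing 6 gives net 70, ≥ 70, so (f) meets the standard.
  Stage II.1 is satisfied; the onus moves to the operator.
At Stage II.2 the operator must meet any credible evidence (weight exceeds 12): on (g) the weight is 11, which does not exceed 12, so (g) does not meet the standard.
  Stage II.2 not carried; the operator fails its burden.
The analysis ends at Stage II.2; the subscriber prevails on this issue.
Per-issue: Issue I → operator; Issue II → subscriber. The subscriber must prevail on at least one issue; overall, the subscriber prevails.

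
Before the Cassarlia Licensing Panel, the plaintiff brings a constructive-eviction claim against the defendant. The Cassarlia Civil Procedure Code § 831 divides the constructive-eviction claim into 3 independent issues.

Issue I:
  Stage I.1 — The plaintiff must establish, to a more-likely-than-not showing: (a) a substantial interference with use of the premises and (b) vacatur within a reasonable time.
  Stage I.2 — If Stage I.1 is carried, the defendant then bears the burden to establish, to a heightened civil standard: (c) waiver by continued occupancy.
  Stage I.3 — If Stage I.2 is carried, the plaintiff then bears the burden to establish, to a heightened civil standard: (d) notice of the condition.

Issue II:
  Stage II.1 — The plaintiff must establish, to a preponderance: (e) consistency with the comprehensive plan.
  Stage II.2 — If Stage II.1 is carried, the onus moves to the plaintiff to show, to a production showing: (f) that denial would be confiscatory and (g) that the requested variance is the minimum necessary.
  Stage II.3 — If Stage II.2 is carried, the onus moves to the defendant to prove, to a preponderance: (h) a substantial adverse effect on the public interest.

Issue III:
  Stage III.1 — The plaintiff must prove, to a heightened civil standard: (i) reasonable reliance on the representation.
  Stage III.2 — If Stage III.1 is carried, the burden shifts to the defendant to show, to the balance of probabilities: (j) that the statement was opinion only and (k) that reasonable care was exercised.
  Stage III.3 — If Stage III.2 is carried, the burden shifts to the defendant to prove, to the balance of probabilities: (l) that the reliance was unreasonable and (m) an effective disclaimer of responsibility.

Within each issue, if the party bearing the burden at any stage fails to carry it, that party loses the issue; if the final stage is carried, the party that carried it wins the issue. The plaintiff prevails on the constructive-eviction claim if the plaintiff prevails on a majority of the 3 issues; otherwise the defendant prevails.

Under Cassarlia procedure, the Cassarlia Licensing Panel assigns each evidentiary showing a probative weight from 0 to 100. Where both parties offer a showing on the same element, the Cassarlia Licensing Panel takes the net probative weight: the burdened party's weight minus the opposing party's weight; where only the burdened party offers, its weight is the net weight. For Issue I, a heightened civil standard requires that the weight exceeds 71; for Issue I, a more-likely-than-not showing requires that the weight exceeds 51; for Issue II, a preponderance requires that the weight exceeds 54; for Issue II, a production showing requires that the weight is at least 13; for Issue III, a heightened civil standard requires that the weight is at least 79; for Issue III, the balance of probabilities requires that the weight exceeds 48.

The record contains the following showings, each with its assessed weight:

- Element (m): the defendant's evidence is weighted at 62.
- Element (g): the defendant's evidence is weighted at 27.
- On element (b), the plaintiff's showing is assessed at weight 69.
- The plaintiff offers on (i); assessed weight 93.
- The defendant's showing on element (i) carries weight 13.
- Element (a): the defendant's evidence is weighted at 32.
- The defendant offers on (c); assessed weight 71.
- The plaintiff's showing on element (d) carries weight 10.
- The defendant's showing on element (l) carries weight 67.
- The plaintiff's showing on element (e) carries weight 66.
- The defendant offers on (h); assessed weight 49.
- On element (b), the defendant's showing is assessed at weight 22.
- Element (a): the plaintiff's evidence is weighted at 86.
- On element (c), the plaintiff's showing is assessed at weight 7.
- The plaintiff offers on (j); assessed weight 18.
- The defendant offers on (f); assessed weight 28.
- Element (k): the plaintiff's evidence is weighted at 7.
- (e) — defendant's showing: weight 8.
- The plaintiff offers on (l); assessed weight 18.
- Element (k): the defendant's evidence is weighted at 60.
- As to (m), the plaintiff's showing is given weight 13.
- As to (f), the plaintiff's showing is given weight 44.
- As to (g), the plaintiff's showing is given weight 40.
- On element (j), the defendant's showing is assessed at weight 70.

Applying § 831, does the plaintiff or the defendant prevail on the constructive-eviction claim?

defendant

— Issue I —
Stage I.1 (plaintiff, a more-likely-than-not showing, weight exceeds 51): (a) net 86−32=54 > 51 — meets; (b) net 69−22=47 ≤ 51 — fails.
  Not every element is met, so the plaintiff fails to carry Stage I.1.
The analysis ends at Stage I.1; the defendant prevails on this issue.
— Issue II —
Stage II.1 — burden on plaintiff; standard: a preponderance (weight exceeds 54).
    (e): 66 − 8 = 58 > 54 [met]
  Stage II.1 is satisfied; the plaintiff continues to bear the burden.
Stage II.2 — burden on plaintiff; standard: a production showing (weight is at least 13).
    (f): 44 − 28 = 16 ≥ 13 [met]
    (g): 40 − 27 = 13 ≥ 13 [met]
  The plaintiff carries Stage II.2; the defendant now bears the burden.
Stage II.3 — burden on defendant; standard: a preponderance (weight exceeds 54).
    (h): 49 ≤ 54 [not met]
  The defendant does not carry Stage II.3.
The plaintiff prevails on this issue.
— Issue III —
Stage III.1 — burden on plaintiff; standard: a heightened civil standard (weight is at least 79).
    (i): 93 − 13 = 80 ≥ 79 [met]
  All elements met. The burden passes to the defendant.
Stage III.2 — burden on defendant; standard: the balance of probabilities (weight exceeds 48).
    (j): 70 − 18 = 52 > 48 [met]
    (k): 60 − 7 = 53 > 48 [met]
  Stage III.2 is satisfied; the defendant continues to bear the burden.
Stage III.3 — burden on defendant; standard: the balance of probabilities (weight exceeds 48).
    (l): 67 − 18 = 49 > 48 [met]
    (m): 62 − 13 = 49 > 48 [met]
  Stage III.3 carried; the final stage is satisfied.
Every stage carried; the defendant prevails on this issue.
Per-issue: Issue I → defendant; Issue II → plaintiff; Issue III → defendant. The plaintiff must prevail on a majority of issues; overall, the defendant prevails.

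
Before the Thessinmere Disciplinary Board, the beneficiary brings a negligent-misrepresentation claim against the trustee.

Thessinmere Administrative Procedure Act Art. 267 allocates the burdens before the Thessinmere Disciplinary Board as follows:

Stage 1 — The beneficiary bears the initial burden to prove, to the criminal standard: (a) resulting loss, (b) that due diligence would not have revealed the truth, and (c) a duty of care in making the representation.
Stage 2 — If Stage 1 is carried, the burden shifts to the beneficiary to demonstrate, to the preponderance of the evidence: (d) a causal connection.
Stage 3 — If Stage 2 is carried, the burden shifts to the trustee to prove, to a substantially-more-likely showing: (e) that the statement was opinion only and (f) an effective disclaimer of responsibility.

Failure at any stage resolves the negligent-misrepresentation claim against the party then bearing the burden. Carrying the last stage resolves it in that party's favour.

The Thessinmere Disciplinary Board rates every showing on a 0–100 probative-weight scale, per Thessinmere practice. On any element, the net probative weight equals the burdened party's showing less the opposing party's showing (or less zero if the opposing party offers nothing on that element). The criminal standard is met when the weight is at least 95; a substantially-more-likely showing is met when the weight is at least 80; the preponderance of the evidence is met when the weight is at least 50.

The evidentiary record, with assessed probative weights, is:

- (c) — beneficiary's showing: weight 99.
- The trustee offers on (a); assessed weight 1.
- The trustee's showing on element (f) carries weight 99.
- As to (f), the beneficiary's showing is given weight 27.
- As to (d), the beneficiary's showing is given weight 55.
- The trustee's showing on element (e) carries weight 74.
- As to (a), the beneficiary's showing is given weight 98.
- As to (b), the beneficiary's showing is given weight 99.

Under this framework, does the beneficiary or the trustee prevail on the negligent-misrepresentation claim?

Stage 1 (beneficiary, the criminal standard, weight is at least 95): (a) net 98−1=97 ≥ 95 — meets; (b) 99 ≥ 95 — meets; (c) 99 ≥ 95 — meets.
  Stage 1 is satisfied; the beneficiary continues to bear the burden.
Stage 2 (beneficiary, the preponderance of the evidence, weight is at least 50): (d) 55 ≥ 50 — meets.
  Stage 2 is satisfied; the onus moves to the trustee.
Stage 3 (trustee, a substantially-more-likely showing, weight is at least 80): (e) 74 < 80 — fails; (f) net 99−27=72 < 80 — fails.
  The trustee does not carry Stage 3.
So the beneficiary prevails.

beneficiary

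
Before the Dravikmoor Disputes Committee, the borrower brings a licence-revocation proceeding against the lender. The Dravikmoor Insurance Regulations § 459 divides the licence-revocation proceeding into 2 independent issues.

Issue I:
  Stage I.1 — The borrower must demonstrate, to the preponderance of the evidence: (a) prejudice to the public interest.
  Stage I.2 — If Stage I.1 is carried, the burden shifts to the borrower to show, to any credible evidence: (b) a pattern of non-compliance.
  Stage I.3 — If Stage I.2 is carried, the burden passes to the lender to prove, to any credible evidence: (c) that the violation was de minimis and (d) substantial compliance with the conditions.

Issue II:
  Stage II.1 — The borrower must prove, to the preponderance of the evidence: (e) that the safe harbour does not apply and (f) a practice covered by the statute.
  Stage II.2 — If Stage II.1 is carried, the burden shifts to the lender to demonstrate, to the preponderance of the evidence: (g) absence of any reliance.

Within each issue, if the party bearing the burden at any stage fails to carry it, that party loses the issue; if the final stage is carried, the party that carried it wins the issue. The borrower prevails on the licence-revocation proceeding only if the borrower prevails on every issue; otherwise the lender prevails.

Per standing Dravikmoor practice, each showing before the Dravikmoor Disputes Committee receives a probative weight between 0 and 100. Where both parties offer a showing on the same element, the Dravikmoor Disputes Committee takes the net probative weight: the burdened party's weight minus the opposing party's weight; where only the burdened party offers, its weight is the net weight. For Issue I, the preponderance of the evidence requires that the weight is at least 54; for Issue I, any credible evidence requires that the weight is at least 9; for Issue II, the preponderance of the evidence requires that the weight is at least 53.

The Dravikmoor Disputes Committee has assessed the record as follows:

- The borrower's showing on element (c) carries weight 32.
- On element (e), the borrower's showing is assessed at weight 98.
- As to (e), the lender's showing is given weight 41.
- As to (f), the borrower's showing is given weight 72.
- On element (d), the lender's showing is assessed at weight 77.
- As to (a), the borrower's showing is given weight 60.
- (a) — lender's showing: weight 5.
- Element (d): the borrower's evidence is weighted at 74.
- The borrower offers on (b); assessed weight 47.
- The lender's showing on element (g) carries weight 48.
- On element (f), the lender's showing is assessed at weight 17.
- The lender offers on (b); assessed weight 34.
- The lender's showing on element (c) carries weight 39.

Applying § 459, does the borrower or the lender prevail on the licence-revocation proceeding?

borrower

— Issue I —
Stage I.1 — burden on borrower; standard: the preponderance of the evidence (weight is at least 54).
    (a): 60 − 5 = 55 ≥ 54 [met]
  Stage I.1 is satisfied; the borrower continues to bear the burden.
Stage I.2 — burden on borrower; standard: any credible evidence (weight is at least 9).
    (b): 47 − 34 = 13 ≥ 9 [met]
  All elements met. The burden passes to the lender.
Stage I.3 — burden on lender; standard: any credible evidence (weight is at least 9).
    (c): 39 − 32 = 7 < 9 [not met]
    (d): 77 − 74 = 3 < 9 [not met]
  The lender does not carry Stage I.3.
The borrower prevails on this issue.
— Issue II —
Stage II.1 (borrower, the preponderance of the evidence, weight is at least 53): (e) net 98−41=57 ≥ 53 — meets; (f) net 72−17=55 ≥ 53 — meets.
  Stage II.1 carried; the burden shifts to the lender.
Stage II.2 (lender, the preponderance of the evidence, weight is at least 53): (g) 48 < 53 — fails.
  Stage II.2 not carried; the lender fails its burden.
The borrower prevails on this issue.
Per-issue: Issue I → borrower; Issue II → borrower. The borrower must prevail on every issue; overall, the borrower prevails.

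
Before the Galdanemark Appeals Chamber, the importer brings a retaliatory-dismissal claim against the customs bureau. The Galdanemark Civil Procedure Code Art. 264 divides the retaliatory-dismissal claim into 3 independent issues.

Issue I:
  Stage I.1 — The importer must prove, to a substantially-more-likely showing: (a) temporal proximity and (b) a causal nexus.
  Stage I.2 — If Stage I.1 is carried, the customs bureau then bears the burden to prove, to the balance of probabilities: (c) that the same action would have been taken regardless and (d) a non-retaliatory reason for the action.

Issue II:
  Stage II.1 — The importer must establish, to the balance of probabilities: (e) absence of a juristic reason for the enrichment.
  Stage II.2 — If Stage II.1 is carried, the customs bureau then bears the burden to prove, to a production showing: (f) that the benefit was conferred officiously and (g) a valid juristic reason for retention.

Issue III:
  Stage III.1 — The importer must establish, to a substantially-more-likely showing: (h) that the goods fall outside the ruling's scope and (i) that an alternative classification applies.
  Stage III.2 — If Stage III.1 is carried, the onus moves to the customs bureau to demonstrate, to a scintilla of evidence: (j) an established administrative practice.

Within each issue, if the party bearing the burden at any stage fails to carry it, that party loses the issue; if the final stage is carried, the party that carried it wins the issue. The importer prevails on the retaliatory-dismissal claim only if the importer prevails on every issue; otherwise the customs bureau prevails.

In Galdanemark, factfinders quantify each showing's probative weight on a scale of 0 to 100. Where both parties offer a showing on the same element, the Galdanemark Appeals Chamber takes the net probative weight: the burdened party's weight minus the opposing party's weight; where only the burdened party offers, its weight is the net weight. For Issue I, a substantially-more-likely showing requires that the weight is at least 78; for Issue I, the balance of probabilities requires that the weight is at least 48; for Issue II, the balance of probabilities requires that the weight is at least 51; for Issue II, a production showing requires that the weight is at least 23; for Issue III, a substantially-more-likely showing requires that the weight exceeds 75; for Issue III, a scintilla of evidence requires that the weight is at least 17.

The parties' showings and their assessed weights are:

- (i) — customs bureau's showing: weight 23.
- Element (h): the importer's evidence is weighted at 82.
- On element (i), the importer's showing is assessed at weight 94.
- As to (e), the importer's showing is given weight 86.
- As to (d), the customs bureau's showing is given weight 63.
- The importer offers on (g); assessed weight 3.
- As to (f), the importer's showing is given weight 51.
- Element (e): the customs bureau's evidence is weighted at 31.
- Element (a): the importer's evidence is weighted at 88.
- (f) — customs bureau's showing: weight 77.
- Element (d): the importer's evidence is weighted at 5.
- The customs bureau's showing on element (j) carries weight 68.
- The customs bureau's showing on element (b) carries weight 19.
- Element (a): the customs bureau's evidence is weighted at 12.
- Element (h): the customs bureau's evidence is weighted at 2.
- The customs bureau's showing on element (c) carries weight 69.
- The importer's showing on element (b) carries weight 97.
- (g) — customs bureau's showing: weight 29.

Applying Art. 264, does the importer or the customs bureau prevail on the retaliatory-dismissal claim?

customs bureau

— Issue I —
Stage I.1 — burden on importer; standard: a substantially-more-likely showing (weight is at least 78).
    (a): 88 − 12 = 76 < 78 [not met]
    (b): 97 − 19 = 78 ≥ 78 [met]
  Not every element is met, so the importer fails to carry Stage I.1.
So the customs bureau prevails on this issue.
— Issue II —
At Stage II.1 the importer must meet the balance of probabilities (weight is at least 51): on (e) the weight is 86 less the opposing 31 gives net 55, ≥ 51, so (e) meets the standard.
  Stage II.1 carried; the burden shifts to the customs bureau.
At Stage II.2 the customs bureau must meet a production showing (weight is at least 23): on (f) the weight is 77 less the opposing 51 gives net 26, ≥ 23, so (f) meets the standard; on (g) the weight is 29 less the opposing 3 gives net 26, which does reach 23, so (g) meets the standard.
  Stage II.2 carried; the final stage is satisfied.
All stages carried — the customs bureau prevails on this issue.
— Issue III —
Stage III.1 — burden on importer; standard: a substantially-more-likely showing (weight exceeds 75).
    (h): 82 − 2 = 80 > 75 [met]
    (i): 94 − 23 = 71 ≤ 75 [not met]
  Stage III.1 not carried; the importer fails its burden.
The analysis ends at Stage III.1; the customs bureau prevails on this issue.
Per-issue: Issue I → customs bureau; Issue II → customs bureau; Issue III → customs bureau. The importer must prevail on every issue; overall, the customs bureau prevails.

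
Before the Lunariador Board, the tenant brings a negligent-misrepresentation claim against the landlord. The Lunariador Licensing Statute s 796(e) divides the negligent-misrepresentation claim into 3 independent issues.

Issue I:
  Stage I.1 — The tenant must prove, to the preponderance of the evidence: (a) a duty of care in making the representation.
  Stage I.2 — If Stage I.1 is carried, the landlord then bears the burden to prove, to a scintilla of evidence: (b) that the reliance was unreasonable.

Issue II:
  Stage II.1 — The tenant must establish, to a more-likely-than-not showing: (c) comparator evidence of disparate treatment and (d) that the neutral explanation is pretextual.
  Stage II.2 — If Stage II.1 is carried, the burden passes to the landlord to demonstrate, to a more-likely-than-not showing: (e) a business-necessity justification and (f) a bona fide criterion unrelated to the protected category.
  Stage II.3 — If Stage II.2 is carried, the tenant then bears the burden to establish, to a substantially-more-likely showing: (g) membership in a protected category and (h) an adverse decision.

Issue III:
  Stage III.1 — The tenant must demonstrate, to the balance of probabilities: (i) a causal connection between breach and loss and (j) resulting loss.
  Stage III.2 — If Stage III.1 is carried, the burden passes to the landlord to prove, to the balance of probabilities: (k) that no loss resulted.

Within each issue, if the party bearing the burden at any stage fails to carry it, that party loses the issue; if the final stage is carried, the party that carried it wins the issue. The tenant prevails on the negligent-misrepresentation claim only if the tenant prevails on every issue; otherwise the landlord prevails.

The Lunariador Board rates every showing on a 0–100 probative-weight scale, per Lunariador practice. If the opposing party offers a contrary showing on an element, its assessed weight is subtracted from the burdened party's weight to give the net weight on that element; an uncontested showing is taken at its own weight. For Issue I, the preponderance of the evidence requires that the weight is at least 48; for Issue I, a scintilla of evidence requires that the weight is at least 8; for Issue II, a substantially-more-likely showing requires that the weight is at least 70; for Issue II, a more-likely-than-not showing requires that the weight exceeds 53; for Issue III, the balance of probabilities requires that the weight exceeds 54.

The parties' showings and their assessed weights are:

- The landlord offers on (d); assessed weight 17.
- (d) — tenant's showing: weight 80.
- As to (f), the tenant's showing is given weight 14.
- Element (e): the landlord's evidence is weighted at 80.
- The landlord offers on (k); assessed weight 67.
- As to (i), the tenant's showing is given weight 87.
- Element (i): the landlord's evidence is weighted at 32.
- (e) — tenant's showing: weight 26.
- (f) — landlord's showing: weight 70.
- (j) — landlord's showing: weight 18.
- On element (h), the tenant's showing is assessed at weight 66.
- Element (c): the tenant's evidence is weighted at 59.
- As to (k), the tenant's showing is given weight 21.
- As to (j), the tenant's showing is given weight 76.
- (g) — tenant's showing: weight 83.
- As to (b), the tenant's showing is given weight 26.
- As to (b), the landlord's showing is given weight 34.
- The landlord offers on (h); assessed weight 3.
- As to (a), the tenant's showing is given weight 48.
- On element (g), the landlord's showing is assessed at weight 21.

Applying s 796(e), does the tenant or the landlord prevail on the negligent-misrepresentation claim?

— Issue I —
Stage I.1 (tenant, the preponderance of the evidence, weight is at least 48): (a) 48 ≥ 48 — meets.
  The tenant carries Stage I.1; the landlord now bears the burden.
Stage I.2 (landlord, a scintilla of evidence, weight is at least 8): (b) net 34−26=8 ≥ 8 — meets.
  The landlord carries the last stage.
Every stage carried; the landlord prevails on this issue.
— Issue II —
Stage II.1 (tenant, a more-likely-than-not showing, weight exceeds 53): (c) 59 > 53 — meets; (d) net 80−17=63 > 53 — meets.
  The tenant carries Stage II.1; the landlord now bears the burden.
Stage II.2 (landlord, a more-likely-than-not showing, weight exceeds 53): (e) net 80−26=54 > 53 — meets; (f) net 70−14=56 > 53 — meets.
  All elements met. The burden passes to the tenant.
Stage II.3 (tenant, a substantially-more-likely showing, weight is at least 70): (g) net 83−21=62 < 70 — fails; (h) net 66−3=63 < 70 — fails.
  Not every element is met, so the tenant fails to carry Stage II.3.
So the landlord prevails on this issue.
— Issue III —
Stage III.1 — burden on tenant; standard: the balance of probabilities (weight exceeds 54).
    (i): 87 − 32 = 55 > 54 [met]
    (j): 76 − 18 = 58 > 54 [met]
  Stage III.1 carried; the burden shifts to the landlord.
Stage III.2 — burden on landlord; standard: the balance of probabilities (weight exceeds 54).
    (k): 67 − 21 = 46 ≤ 54 [not met]
  Stage III.2 not carried; the landlord fails its burden.
The analysis ends at Stage III.2; the tenant prevails on this issue.
Per-issue: Issue I → landlord; Issue II → landlord; Issue III → tenant. The tenant must prevail on every issue; overall, the landlord prevails.

landlord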